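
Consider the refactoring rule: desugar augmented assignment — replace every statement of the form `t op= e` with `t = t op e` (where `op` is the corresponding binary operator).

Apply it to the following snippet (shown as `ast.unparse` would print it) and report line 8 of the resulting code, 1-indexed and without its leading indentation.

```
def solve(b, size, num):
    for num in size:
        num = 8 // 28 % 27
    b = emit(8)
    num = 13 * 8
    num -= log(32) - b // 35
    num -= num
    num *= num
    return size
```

num = num * num

Transformed code:
def solve(b, size, num):
    for num in size:
        num = 8 // 28 % 27
    b = emit(8)
    num = 13 * 8
    num = num - (log(32) - b // 35)
    num = num - num
    num = num * num
    return size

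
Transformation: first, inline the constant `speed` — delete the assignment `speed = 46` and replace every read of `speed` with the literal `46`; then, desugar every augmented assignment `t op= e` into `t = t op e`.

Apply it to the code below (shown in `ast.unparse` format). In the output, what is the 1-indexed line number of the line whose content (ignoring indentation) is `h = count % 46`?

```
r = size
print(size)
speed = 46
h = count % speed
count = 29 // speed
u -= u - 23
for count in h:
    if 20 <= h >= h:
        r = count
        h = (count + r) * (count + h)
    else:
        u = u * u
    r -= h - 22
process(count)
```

Transformed code:
r = size
print(size)
h = count % 46
count = 29 // 46
u = u - (u - 23)
for count in h:
    if 20 <= h >= h:
        r = count
        h = (count + r) * (count + h)
    else:
        u = u * u
    r = r - (h - 22)
process(count)

3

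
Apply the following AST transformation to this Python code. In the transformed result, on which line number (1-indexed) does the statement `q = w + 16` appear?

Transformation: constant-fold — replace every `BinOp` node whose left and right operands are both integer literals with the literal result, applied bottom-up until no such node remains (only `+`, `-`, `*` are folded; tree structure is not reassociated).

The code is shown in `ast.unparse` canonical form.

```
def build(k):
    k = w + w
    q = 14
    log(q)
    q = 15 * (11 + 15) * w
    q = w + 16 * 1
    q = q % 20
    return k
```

Transformed code:
def build(k):
    k = w + w
    q = 14
    log(q)
    q = 390 * w
    q = w + 16
    q = q % 20
    return k

6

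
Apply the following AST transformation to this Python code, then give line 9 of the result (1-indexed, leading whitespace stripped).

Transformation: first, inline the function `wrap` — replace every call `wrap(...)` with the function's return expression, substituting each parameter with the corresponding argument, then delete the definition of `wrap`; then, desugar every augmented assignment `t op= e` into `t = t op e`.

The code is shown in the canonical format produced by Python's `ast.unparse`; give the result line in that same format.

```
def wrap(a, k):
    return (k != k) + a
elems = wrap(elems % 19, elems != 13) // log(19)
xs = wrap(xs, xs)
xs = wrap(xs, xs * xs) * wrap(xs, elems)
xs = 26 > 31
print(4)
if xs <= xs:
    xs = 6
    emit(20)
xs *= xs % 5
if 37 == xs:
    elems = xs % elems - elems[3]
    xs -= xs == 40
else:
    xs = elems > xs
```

Transformed code:
elems = (((elems != 13) != (elems != 13)) + elems % 19) // log(19)
xs = (xs != xs) + xs
xs = ((xs * xs != xs * xs) + xs) * ((elems != elems) + xs)
xs = 26 > 31
print(4)
if xs <= xs:
    xs = 6
    emit(20)
xs = xs * (xs % 5)
if 37 == xs:
    elems = xs % elems - elems[3]
    xs = xs - (xs == 40)
else:
    xs = elems > xs

xs = xs * (xs % 5)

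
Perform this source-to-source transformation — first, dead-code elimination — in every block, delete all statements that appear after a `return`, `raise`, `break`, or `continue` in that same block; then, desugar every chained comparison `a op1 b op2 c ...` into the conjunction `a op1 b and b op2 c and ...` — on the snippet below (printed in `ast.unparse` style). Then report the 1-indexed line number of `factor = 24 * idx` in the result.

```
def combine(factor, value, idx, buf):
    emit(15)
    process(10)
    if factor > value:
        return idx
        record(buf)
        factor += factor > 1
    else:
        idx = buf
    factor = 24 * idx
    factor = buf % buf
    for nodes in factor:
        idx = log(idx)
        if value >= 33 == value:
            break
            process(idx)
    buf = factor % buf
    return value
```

8

Transformed code:
def combine(factor, value, idx, buf):
    emit(15)
    process(10)
    if factor > value:
        return idx
    else:
        idx = buf
    factor = 24 * idx
    factor = buf % buf
    for nodes in factor:
        idx = log(idx)
        if value >= 33 and 33 == value:
            break
    buf = factor % buf
    return value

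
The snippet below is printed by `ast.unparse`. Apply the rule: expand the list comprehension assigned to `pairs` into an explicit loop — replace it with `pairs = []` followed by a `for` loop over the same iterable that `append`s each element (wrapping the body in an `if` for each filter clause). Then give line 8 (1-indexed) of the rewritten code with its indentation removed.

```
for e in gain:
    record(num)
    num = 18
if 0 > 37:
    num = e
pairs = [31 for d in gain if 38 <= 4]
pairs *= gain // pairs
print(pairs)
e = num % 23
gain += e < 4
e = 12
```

if 38 <= 4:

Transformed code:
for e in gain:
    record(num)
    num = 18
if 0 > 37:
    num = e
pairs = []
for d in gain:
    if 38 <= 4:
        pairs.append(31)
pairs *= gain // pairs
print(pairs)
e = num % 23
gain += e < 4
e = 12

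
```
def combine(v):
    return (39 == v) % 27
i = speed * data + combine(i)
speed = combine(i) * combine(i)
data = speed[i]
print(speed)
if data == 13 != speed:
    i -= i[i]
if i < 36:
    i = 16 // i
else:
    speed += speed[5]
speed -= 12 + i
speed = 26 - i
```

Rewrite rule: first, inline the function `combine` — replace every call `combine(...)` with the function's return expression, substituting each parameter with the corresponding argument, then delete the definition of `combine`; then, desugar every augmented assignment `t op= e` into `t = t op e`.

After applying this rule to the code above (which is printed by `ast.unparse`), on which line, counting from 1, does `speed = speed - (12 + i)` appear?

Transformed code:
i = speed * data + (39 == i) % 27
speed = (39 == i) % 27 * ((39 == i) % 27)
data = speed[i]
print(speed)
if data == 13 != speed:
    i = i - i[i]
if i < 36:
    i = 16 // i
else:
    speed = speed + speed[5]
speed = speed - (12 + i)
speed = 26 - i

11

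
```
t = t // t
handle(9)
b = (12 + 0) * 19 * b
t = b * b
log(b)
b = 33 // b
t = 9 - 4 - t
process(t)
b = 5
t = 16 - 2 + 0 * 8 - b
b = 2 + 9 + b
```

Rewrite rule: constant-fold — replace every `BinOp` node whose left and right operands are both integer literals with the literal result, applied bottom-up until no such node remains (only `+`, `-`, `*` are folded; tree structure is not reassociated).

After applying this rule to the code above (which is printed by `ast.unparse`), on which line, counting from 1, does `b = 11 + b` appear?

11

Transformed code:
t = t // t
handle(9)
b = 228 * b
t = b * b
log(b)
b = 33 // b
t = 5 - t
process(t)
b = 5
t = 14 - b
b = 11 + b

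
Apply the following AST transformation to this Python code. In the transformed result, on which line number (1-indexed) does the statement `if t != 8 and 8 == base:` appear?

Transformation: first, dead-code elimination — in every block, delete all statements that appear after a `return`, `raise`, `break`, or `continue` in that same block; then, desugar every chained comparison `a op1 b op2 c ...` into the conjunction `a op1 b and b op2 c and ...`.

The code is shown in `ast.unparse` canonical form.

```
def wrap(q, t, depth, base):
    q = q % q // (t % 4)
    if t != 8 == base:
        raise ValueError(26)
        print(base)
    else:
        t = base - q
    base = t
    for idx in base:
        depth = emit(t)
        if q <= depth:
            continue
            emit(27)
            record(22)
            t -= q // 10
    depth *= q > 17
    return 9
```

Transformed code:
def wrap(q, t, depth, base):
    q = q % q // (t % 4)
    if t != 8 and 8 == base:
        raise ValueError(26)
    else:
        t = base - q
    base = t
    for idx in base:
        depth = emit(t)
        if q <= depth:
            continue
    depth *= q > 17
    return 9

3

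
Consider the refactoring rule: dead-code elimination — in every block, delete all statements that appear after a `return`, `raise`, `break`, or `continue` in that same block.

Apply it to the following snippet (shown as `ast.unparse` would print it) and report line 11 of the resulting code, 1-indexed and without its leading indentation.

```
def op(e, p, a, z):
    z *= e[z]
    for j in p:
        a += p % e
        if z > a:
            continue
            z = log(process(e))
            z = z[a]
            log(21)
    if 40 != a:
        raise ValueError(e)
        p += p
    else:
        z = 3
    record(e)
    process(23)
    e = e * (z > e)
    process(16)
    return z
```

Transformed code:
def op(e, p, a, z):
    z *= e[z]
    for j in p:
        a += p % e
        if z > a:
            continue
    if 40 != a:
        raise ValueError(e)
    else:
        z = 3
    record(e)
    process(23)
    e = e * (z > e)
    process(16)
    return z

record(e)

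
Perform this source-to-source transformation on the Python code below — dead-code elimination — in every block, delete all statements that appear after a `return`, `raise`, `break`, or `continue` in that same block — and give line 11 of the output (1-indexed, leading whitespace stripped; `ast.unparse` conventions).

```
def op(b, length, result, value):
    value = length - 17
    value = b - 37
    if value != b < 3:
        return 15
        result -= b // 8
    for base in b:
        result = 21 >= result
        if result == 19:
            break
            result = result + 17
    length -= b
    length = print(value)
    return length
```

length = print(value)

Transformed code:
def op(b, length, result, value):
    value = length - 17
    value = b - 37
    if value != b < 3:
        return 15
    for base in b:
        result = 21 >= result
        if result == 19:
            break
    length -= b
    length = print(value)
    return length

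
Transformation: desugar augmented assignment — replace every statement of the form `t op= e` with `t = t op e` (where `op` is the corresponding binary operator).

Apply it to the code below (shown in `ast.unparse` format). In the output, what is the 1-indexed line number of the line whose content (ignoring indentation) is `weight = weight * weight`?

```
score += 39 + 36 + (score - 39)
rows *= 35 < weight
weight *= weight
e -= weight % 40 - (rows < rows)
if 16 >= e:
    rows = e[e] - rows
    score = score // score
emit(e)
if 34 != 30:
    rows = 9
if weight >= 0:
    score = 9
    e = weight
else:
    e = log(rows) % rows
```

3

Transformed code:
score = score + (39 + 36 + (score - 39))
rows = rows * (35 < weight)
weight = weight * weight
e = e - (weight % 40 - (rows < rows))
if 16 >= e:
    rows = e[e] - rows
    score = score // score
emit(e)
if 34 != 30:
    rows = 9
if weight >= 0:
    score = 9
    e = weight
else:
    e = log(rows) % rows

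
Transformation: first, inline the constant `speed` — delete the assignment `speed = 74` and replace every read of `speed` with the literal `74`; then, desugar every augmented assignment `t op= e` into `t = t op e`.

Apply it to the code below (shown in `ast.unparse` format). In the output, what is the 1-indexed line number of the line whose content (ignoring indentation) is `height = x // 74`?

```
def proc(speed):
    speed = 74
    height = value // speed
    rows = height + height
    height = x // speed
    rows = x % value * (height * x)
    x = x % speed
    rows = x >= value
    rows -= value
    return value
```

4

Transformed code:
def proc(speed):
    height = value // 74
    rows = height + height
    height = x // 74
    rows = x % value * (height * x)
    x = x % 74
    rows = x >= value
    rows = rows - value
    return value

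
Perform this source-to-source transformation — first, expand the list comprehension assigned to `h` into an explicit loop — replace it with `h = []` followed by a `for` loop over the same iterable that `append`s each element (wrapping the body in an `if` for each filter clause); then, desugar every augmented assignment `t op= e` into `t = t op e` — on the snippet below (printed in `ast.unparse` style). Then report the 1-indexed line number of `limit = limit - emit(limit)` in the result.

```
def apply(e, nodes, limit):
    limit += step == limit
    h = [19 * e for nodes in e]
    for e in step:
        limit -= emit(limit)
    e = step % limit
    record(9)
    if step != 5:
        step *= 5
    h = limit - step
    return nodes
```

7

Transformed code:
def apply(e, nodes, limit):
    limit = limit + (step == limit)
    h = []
    for nodes in e:
        h.append(19 * e)
    for e in step:
        limit = limit - emit(limit)
    e = step % limit
    record(9)
    if step != 5:
        step = step * 5
    h = limit - step
    return nodes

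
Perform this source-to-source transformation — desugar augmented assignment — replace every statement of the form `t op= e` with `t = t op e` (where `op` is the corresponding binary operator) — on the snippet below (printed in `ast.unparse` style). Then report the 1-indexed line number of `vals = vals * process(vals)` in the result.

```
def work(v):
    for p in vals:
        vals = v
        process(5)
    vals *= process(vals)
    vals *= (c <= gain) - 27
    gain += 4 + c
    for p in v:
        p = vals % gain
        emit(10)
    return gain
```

Transformed code:
def work(v):
    for p in vals:
        vals = v
        process(5)
    vals = vals * process(vals)
    vals = vals * ((c <= gain) - 27)
    gain = gain + (4 + c)
    for p in v:
        p = vals % gain
        emit(10)
    return gain

5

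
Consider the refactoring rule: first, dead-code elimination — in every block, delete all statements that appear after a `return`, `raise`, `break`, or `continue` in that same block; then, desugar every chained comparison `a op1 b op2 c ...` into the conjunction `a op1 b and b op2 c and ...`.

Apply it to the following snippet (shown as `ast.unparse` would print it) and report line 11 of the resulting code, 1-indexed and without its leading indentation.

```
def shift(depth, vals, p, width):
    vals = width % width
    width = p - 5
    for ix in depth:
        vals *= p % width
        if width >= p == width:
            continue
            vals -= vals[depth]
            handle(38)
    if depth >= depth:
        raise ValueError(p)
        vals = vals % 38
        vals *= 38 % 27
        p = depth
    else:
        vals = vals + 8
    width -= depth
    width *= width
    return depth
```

vals = vals + 8

Transformed code:
def shift(depth, vals, p, width):
    vals = width % width
    width = p - 5
    for ix in depth:
        vals *= p % width
        if width >= p and p == width:
            continue
    if depth >= depth:
        raise ValueError(p)
    else:
        vals = vals + 8
    width -= depth
    width *= width
    return depth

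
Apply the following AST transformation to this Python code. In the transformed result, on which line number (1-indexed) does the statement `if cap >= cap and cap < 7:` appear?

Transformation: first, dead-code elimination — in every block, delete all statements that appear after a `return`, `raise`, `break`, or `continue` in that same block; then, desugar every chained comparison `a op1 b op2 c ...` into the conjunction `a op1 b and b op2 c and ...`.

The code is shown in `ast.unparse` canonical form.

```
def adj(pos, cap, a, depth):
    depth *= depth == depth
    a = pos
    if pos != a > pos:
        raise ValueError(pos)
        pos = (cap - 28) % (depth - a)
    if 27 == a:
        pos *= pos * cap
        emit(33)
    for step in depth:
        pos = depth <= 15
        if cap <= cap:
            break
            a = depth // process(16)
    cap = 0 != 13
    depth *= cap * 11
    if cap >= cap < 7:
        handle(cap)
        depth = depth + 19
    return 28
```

Transformed code:
def adj(pos, cap, a, depth):
    depth *= depth == depth
    a = pos
    if pos != a and a > pos:
        raise ValueError(pos)
    if 27 == a:
        pos *= pos * cap
        emit(33)
    for step in depth:
        pos = depth <= 15
        if cap <= cap:
            break
    cap = 0 != 13
    depth *= cap * 11
    if cap >= cap and cap < 7:
        handle(cap)
        depth = depth + 19
    return 28

15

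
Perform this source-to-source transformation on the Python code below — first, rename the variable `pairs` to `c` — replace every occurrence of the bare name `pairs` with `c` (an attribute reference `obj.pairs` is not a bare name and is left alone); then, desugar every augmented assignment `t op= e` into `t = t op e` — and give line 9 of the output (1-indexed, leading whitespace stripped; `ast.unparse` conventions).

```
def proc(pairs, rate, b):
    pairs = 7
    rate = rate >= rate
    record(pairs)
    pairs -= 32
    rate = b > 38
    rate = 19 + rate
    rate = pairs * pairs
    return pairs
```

return c

Transformed code:
def proc(c, rate, b):
    c = 7
    rate = rate >= rate
    record(c)
    c = c - 32
    rate = b > 38
    rate = 19 + rate
    rate = c * c
    return c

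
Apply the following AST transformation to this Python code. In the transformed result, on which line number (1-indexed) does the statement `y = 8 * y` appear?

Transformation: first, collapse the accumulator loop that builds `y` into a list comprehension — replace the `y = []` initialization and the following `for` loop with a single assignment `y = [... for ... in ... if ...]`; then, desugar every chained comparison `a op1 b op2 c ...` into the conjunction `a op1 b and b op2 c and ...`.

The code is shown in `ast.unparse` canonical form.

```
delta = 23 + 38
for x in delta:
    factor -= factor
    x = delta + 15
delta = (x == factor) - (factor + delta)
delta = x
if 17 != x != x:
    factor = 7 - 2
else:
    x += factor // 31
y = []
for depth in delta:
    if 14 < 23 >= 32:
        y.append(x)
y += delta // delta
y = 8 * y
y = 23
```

Transformed code:
delta = 23 + 38
for x in delta:
    factor -= factor
    x = delta + 15
delta = (x == factor) - (factor + delta)
delta = x
if 17 != x and x != x:
    factor = 7 - 2
else:
    x += factor // 31
y = [x for depth in delta if 14 < 23 and 23 >= 32]
y += delta // delta
y = 8 * y
y = 23

13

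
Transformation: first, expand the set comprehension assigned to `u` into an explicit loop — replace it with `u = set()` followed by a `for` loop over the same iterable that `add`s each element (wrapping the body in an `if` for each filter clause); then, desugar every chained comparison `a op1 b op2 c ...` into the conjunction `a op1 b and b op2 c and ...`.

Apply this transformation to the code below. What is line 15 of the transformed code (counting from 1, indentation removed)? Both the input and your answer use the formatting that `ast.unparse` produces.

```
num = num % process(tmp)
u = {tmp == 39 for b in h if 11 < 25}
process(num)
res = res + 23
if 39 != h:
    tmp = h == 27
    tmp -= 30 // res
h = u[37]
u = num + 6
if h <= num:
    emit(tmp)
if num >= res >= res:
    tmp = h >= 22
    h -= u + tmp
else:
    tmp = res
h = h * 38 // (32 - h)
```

Transformed code:
num = num % process(tmp)
u = set()
for b in h:
    if 11 < 25:
        u.add(tmp == 39)
process(num)
res = res + 23
if 39 != h:
    tmp = h == 27
    tmp -= 30 // res
h = u[37]
u = num + 6
if h <= num:
    emit(tmp)
if num >= res and res >= res:
    tmp = h >= 22
    h -= u + tmp
else:
    tmp = res
h = h * 38 // (32 - h)

if num >= res and res >= res:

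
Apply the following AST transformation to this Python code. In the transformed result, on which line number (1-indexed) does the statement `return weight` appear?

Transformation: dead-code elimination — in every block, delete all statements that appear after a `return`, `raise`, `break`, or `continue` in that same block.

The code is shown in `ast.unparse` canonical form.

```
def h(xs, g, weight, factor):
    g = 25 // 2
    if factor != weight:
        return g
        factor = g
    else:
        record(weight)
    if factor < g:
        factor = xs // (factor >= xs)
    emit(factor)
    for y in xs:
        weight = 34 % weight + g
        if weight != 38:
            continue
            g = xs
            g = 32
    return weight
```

14

Transformed code:
def h(xs, g, weight, factor):
    g = 25 // 2
    if factor != weight:
        return g
    else:
        record(weight)
    if factor < g:
        factor = xs // (factor >= xs)
    emit(factor)
    for y in xs:
        weight = 34 % weight + g
        if weight != 38:
            continue
    return weight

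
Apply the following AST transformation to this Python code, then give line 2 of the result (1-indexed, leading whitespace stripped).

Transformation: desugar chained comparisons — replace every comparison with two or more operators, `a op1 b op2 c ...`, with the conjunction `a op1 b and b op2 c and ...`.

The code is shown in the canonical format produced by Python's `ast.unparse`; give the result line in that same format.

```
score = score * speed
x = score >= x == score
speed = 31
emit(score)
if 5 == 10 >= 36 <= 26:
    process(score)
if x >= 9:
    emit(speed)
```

Transformed code:
score = score * speed
x = score >= x and x == score
speed = 31
emit(score)
if 5 == 10 and 10 >= 36 and (36 <= 26):
    process(score)
if x >= 9:
    emit(speed)

x = score >= x and x == score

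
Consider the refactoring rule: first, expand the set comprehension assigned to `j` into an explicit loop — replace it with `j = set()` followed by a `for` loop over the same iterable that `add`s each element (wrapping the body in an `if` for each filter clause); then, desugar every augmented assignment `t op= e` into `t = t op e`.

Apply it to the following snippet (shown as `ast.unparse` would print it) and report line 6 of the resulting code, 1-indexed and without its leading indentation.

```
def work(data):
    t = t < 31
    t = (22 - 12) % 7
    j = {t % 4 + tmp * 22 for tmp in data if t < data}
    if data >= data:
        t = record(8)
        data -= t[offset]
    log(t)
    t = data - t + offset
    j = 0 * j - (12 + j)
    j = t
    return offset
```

if t < data:

Transformed code:
def work(data):
    t = t < 31
    t = (22 - 12) % 7
    j = set()
    for tmp in data:
        if t < data:
            j.add(t % 4 + tmp * 22)
    if data >= data:
        t = record(8)
        data = data - t[offset]
    log(t)
    t = data - t + offset
    j = 0 * j - (12 + j)
    j = t
    return offset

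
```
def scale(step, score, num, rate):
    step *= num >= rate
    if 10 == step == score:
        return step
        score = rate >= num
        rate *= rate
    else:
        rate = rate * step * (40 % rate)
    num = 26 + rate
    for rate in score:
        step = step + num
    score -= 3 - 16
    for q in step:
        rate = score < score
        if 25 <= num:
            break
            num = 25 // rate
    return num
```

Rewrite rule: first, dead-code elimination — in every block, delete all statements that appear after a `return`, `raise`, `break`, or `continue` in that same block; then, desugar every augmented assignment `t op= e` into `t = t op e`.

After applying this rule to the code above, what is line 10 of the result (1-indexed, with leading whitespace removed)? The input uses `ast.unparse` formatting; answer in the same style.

Transformed code:
def scale(step, score, num, rate):
    step = step * (num >= rate)
    if 10 == step == score:
        return step
    else:
        rate = rate * step * (40 % rate)
    num = 26 + rate
    for rate in score:
        step = step + num
    score = score - (3 - 16)
    for q in step:
        rate = score < score
        if 25 <= num:
            break
    return num

score = score - (3 - 16)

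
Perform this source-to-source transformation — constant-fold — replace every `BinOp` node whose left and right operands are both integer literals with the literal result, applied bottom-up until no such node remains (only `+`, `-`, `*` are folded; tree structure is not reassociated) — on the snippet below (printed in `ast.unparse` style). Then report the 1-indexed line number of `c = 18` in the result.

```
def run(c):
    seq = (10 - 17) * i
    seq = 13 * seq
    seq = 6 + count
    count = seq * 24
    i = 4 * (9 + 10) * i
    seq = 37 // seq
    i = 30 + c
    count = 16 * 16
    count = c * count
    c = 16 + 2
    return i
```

Transformed code:
def run(c):
    seq = -7 * i
    seq = 13 * seq
    seq = 6 + count
    count = seq * 24
    i = 76 * i
    seq = 37 // seq
    i = 30 + c
    count = 256
    count = c * count
    c = 18
    return i

11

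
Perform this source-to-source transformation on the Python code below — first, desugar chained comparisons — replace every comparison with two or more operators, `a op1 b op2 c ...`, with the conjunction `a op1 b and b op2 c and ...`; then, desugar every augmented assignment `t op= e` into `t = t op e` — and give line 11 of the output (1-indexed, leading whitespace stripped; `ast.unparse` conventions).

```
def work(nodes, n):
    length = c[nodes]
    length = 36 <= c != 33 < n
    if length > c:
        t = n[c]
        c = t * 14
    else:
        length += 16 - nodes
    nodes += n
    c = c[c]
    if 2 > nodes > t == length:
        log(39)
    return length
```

Transformed code:
def work(nodes, n):
    length = c[nodes]
    length = 36 <= c and c != 33 and (33 < n)
    if length > c:
        t = n[c]
        c = t * 14
    else:
        length = length + (16 - nodes)
    nodes = nodes + n
    c = c[c]
    if 2 > nodes and nodes > t and (t == length):
        log(39)
    return length

if 2 > nodes and nodes > t and (t == length):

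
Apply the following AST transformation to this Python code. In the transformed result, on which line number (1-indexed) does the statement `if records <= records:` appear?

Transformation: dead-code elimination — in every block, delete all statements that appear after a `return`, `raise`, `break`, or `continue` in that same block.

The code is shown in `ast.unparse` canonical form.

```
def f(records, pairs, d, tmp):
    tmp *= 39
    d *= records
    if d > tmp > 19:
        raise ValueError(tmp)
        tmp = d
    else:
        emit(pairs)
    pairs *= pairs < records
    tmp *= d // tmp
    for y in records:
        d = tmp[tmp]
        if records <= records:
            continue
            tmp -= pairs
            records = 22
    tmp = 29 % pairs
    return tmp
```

12

Transformed code:
def f(records, pairs, d, tmp):
    tmp *= 39
    d *= records
    if d > tmp > 19:
        raise ValueError(tmp)
    else:
        emit(pairs)
    pairs *= pairs < records
    tmp *= d // tmp
    for y in records:
        d = tmp[tmp]
        if records <= records:
            continue
    tmp = 29 % pairs
    return tmp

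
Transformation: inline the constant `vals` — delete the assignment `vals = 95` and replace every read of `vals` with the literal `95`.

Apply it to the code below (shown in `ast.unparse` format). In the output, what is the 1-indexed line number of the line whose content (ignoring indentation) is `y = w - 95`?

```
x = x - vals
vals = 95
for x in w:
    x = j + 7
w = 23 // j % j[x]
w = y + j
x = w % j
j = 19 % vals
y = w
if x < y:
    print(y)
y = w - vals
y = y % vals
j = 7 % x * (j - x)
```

Transformed code:
x = x - 95
for x in w:
    x = j + 7
w = 23 // j % j[x]
w = y + j
x = w % j
j = 19 % 95
y = w
if x < y:
    print(y)
y = w - 95
y = y % 95
j = 7 % x * (j - x)

11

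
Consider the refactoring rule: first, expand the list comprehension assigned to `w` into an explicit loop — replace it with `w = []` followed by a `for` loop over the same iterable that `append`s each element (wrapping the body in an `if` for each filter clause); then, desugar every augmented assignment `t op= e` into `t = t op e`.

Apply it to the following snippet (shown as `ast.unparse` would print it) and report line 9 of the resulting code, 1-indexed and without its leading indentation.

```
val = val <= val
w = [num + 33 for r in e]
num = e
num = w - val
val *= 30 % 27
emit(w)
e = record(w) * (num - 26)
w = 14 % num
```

e = record(w) * (num - 26)

Transformed code:
val = val <= val
w = []
for r in e:
    w.append(num + 33)
num = e
num = w - val
val = val * (30 % 27)
emit(w)
e = record(w) * (num - 26)
w = 14 % num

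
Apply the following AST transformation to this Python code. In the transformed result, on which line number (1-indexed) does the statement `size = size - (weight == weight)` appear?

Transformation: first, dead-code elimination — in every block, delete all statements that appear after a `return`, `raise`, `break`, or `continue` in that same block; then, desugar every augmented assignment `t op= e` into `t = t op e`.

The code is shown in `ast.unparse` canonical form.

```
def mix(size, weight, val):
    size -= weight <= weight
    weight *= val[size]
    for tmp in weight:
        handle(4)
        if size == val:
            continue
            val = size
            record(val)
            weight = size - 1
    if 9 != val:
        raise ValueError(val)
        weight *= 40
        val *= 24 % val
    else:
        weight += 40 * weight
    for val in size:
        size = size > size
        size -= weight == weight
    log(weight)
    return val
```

14

Transformed code:
def mix(size, weight, val):
    size = size - (weight <= weight)
    weight = weight * val[size]
    for tmp in weight:
        handle(4)
        if size == val:
            continue
    if 9 != val:
        raise ValueError(val)
    else:
        weight = weight + 40 * weight
    for val in size:
        size = size > size
        size = size - (weight == weight)
    log(weight)
    return val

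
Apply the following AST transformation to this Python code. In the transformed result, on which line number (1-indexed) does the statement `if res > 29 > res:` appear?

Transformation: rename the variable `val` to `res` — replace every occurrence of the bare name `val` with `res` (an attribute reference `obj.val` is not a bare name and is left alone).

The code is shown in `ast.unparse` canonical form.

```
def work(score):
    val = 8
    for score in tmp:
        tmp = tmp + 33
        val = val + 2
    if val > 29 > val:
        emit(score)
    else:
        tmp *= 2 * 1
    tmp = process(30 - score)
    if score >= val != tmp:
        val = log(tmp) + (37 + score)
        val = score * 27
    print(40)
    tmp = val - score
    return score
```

6

Transformed code:
def work(score):
    res = 8
    for score in tmp:
        tmp = tmp + 33
        res = res + 2
    if res > 29 > res:
        emit(score)
    else:
        tmp *= 2 * 1
    tmp = process(30 - score)
    if score >= res != tmp:
        res = log(tmp) + (37 + score)
        res = score * 27
    print(40)
    tmp = res - score
    return score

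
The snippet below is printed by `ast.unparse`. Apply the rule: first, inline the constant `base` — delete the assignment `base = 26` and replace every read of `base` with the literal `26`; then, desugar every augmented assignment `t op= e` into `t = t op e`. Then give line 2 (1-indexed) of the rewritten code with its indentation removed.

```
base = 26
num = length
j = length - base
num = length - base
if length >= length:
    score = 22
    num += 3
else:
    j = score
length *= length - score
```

j = length - 26

Transformed code:
num = length
j = length - 26
num = length - 26
if length >= length:
    score = 22
    num = num + 3
else:
    j = score
length = length * (length - score)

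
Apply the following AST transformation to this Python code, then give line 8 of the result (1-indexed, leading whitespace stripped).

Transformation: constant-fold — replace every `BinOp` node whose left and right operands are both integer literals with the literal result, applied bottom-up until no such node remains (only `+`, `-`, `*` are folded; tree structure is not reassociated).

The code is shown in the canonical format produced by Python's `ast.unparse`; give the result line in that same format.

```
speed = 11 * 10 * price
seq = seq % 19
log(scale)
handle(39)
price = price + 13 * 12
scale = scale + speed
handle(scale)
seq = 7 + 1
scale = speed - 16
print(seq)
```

Transformed code:
speed = 110 * price
seq = seq % 19
log(scale)
handle(39)
price = price + 156
scale = scale + speed
handle(scale)
seq = 8
scale = speed - 16
print(seq)

seq = 8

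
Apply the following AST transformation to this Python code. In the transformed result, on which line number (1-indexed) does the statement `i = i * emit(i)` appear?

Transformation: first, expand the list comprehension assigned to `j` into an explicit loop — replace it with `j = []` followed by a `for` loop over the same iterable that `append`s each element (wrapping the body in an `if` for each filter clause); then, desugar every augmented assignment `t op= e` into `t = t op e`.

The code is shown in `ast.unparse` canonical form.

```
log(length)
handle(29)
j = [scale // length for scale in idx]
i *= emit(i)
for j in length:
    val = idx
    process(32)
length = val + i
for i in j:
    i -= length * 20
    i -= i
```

Transformed code:
log(length)
handle(29)
j = []
for scale in idx:
    j.append(scale // length)
i = i * emit(i)
for j in length:
    val = idx
    process(32)
length = val + i
for i in j:
    i = i - length * 20
    i = i - i

6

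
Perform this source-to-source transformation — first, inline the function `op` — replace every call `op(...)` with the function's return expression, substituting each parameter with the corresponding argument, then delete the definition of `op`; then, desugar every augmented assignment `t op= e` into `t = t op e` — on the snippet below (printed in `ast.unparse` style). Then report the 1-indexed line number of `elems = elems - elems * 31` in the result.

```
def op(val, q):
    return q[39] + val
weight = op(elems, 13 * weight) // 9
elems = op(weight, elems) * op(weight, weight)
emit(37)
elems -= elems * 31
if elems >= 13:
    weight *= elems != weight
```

Transformed code:
weight = ((13 * weight)[39] + elems) // 9
elems = (elems[39] + weight) * (weight[39] + weight)
emit(37)
elems = elems - elems * 31
if elems >= 13:
    weight = weight * (elems != weight)

4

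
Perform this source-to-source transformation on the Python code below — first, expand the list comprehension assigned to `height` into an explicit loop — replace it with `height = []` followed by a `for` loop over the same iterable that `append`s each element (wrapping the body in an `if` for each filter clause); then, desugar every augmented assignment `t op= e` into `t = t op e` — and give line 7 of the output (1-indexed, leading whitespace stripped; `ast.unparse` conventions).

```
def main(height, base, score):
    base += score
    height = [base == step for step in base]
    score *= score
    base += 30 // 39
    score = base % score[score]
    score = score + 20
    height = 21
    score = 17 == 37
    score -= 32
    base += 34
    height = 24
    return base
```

Transformed code:
def main(height, base, score):
    base = base + score
    height = []
    for step in base:
        height.append(base == step)
    score = score * score
    base = base + 30 // 39
    score = base % score[score]
    score = score + 20
    height = 21
    score = 17 == 37
    score = score - 32
    base = base + 34
    height = 24
    return base

base = base + 30 // 39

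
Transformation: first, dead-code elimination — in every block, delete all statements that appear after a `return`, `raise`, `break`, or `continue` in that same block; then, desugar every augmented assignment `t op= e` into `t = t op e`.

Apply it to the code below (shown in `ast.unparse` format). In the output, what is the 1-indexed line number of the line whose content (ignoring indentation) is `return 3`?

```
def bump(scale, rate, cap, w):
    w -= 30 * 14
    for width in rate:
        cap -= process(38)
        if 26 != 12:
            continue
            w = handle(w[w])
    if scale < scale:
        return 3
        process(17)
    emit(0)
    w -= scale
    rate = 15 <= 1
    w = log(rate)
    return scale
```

8

Transformed code:
def bump(scale, rate, cap, w):
    w = w - 30 * 14
    for width in rate:
        cap = cap - process(38)
        if 26 != 12:
            continue
    if scale < scale:
        return 3
    emit(0)
    w = w - scale
    rate = 15 <= 1
    w = log(rate)
    return scale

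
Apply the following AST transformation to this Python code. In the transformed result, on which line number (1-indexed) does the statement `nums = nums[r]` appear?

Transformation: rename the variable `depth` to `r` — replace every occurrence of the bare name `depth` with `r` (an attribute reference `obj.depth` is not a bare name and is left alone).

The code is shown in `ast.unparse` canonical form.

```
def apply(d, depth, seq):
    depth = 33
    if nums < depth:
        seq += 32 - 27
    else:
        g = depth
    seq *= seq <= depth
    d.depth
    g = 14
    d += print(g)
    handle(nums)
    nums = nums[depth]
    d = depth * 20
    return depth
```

12

Transformed code:
def apply(d, r, seq):
    r = 33
    if nums < r:
        seq += 32 - 27
    else:
        g = r
    seq *= seq <= r
    d.depth
    g = 14
    d += print(g)
    handle(nums)
    nums = nums[r]
    d = r * 20
    return r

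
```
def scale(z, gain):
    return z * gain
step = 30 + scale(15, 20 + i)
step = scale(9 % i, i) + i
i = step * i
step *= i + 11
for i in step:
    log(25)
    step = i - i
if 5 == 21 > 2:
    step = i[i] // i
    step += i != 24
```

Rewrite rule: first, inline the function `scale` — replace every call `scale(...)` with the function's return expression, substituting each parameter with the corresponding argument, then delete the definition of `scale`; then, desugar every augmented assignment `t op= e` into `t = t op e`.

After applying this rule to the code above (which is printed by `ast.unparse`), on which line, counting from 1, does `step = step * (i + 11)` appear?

Transformed code:
step = 30 + 15 * (20 + i)
step = 9 % i * i + i
i = step * i
step = step * (i + 11)
for i in step:
    log(25)
    step = i - i
if 5 == 21 > 2:
    step = i[i] // i
    step = step + (i != 24)

4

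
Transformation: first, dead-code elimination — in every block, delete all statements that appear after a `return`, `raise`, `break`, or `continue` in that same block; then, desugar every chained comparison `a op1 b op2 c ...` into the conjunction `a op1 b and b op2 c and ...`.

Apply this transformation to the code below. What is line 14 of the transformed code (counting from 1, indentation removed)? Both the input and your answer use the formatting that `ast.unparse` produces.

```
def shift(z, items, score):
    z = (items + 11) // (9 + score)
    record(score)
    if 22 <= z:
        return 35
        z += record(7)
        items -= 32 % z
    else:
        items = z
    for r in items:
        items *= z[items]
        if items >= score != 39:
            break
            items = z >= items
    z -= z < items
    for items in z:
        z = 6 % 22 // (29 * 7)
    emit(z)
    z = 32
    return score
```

z = 6 % 22 // (29 * 7)

Transformed code:
def shift(z, items, score):
    z = (items + 11) // (9 + score)
    record(score)
    if 22 <= z:
        return 35
    else:
        items = z
    for r in items:
        items *= z[items]
        if items >= score and score != 39:
            break
    z -= z < items
    for items in z:
        z = 6 % 22 // (29 * 7)
    emit(z)
    z = 32
    return score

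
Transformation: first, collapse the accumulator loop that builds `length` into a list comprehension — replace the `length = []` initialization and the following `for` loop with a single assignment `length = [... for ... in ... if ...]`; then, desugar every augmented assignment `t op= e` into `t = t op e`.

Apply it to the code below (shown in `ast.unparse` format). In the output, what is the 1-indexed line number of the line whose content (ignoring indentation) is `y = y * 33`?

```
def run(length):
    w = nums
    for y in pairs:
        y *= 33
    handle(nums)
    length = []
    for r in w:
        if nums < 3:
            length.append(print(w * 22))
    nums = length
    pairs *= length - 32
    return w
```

4

Transformed code:
def run(length):
    w = nums
    for y in pairs:
        y = y * 33
    handle(nums)
    length = [print(w * 22) for r in w if nums < 3]
    nums = length
    pairs = pairs * (length - 32)
    return w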